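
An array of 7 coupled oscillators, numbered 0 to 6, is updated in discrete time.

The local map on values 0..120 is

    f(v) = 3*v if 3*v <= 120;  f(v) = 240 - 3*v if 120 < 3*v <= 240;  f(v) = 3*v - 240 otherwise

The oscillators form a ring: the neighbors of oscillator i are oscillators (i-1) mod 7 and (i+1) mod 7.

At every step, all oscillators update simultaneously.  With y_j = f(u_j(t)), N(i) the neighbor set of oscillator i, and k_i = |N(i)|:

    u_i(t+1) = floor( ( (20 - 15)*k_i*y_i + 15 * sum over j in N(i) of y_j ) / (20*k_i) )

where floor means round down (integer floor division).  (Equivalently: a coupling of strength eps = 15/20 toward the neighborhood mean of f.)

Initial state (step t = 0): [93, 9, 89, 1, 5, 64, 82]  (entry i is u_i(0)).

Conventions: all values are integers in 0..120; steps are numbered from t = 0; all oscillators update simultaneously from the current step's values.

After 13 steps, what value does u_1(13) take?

Answer: u_1(13) = 94

Derivation:
t=0: [93, 9, 89, 1, 5, 64, 82]
t=1: [22, 31, 18, 16, 22, 19, 34]
t=2: [89, 68, 66, 57, 55, 77, 71]
t=3: [30, 34, 49, 61, 48, 40, 20]
t=4: [83, 94, 82, 85, 90, 88, 93]
t=5: [32, 16, 22, 17, 22, 31, 22]
t=6: [66, 72, 53, 62, 70, 72, 87]
t=7: [27, 52, 49, 55, 36, 25, 30]
t=8: [85, 86, 82, 94, 83, 93, 81]
t=9: [11, 12, 24, 16, 32, 14, 21]
t=10: [45, 48, 49, 75, 57, 70, 43]
t=11: [103, 98, 64, 64, 34, 75, 78]
t=12: [39, 57, 50, 68, 49, 44, 33]
t=13: [92, 94, 61, 77, 77, 99, 109]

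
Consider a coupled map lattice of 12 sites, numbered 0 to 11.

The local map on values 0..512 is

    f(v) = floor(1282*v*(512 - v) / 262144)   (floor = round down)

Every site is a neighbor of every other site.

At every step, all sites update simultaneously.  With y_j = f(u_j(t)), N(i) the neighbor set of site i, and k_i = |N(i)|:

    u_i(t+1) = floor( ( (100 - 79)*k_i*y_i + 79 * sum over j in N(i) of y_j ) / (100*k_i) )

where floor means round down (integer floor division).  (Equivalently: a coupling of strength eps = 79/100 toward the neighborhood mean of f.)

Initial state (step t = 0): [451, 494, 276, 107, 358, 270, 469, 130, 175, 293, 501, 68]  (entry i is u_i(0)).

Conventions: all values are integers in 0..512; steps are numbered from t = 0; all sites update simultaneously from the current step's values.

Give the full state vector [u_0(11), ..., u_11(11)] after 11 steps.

Answer: [307, 307, 307, 307, 307, 307, 307, 307, 307, 307, 307, 307]

Derivation:
t=0: [451, 494, 276, 107, 358, 270, 469, 130, 175, 293, 501, 68]
t=1: [191, 178, 216, 202, 210, 217, 186, 206, 212, 216, 176, 193]
t=2: [303, 301, 305, 304, 304, 305, 302, 304, 304, 305, 301, 303]
t=3: [309, 309, 308, 309, 309, 308, 309, 309, 309, 308, 309, 309]
t=4: [306, 306, 306, 306, 306, 306, 306, 306, 306, 306, 306, 306]
t=5: [308, 308, 308, 308, 308, 308, 308, 308, 308, 308, 308, 308]
t=6: [307, 307, 307, 307, 307, 307, 307, 307, 307, 307, 307, 307]
t=7: [307, 307, 307, 307, 307, 307, 307, 307, 307, 307, 307, 307]
t=8: [307, 307, 307, 307, 307, 307, 307, 307, 307, 307, 307, 307]
t=9: [307, 307, 307, 307, 307, 307, 307, 307, 307, 307, 307, 307]
t=10: [307, 307, 307, 307, 307, 307, 307, 307, 307, 307, 307, 307]
t=11: [307, 307, 307, 307, 307, 307, 307, 307, 307, 307, 307, 307]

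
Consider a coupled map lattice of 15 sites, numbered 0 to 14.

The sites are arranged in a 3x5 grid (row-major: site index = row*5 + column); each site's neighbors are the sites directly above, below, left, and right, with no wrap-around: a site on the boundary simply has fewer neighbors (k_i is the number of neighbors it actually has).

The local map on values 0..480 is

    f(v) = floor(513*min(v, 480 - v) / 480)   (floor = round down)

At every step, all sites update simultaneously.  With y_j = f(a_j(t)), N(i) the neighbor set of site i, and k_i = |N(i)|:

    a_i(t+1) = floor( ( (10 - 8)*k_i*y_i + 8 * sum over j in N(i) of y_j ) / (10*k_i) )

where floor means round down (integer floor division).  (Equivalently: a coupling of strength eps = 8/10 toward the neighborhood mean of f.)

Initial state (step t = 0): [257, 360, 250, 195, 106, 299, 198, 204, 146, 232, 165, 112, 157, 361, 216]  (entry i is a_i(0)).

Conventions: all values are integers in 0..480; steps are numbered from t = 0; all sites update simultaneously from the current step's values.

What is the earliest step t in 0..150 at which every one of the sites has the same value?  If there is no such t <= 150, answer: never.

Simulating step by step:
t=0: [257, 360, 250, 195, 106, 299, 198, 204, 146, 232, 165, 112, 157, 361, 216]  (not all equal)
t=1: [176, 210, 196, 178, 204, 205, 173, 199, 191, 182, 160, 171, 157, 172, 195]  (not all equal)
t=2: [214, 199, 208, 206, 197, 188, 204, 195, 196, 206, 194, 175, 187, 191, 192]  (not all equal)
t=3: [210, 220, 215, 214, 218, 214, 205, 211, 212, 210, 196, 203, 199, 204, 210]  (not all equal)
t=4: [230, 226, 229, 228, 227, 219, 224, 222, 224, 226, 219, 213, 218, 220, 221]  (not all equal)
t=5: [239, 242, 241, 241, 242, 238, 235, 238, 239, 239, 231, 233, 232, 235, 237]  (not all equal)
t=6: [254, 253, 254, 254, 254, 251, 252, 252, 254, 254, 250, 248, 250, 251, 253]  (not all equal)
t=7: [242, 241, 241, 241, 241, 243, 243, 242, 242, 241, 245, 244, 244, 242, 242]  (not all equal)
t=8: [254, 254, 254, 254, 255, 252, 253, 253, 254, 254, 252, 252, 253, 253, 254]  (not all equal)
t=9: [241, 241, 241, 240, 240, 242, 242, 241, 241, 240, 243, 242, 242, 241, 241]  (not all equal)
t=10: [254, 254, 255, 255, 256, 254, 254, 254, 255, 255, 253, 253, 254, 254, 255]  (not all equal)
t=11: [241, 240, 240, 239, 239, 241, 241, 240, 240, 239, 241, 241, 241, 240, 240]  (not all equal)
t=12: [255, 255, 255, 255, 255, 255, 255, 255, 255, 255, 255, 255, 255, 255, 255]  (all equal)

Answer: 12
Key observation: Synchronization is absorbing here: once all sites are equal they stay equal, and step 12 is the first all-equal step.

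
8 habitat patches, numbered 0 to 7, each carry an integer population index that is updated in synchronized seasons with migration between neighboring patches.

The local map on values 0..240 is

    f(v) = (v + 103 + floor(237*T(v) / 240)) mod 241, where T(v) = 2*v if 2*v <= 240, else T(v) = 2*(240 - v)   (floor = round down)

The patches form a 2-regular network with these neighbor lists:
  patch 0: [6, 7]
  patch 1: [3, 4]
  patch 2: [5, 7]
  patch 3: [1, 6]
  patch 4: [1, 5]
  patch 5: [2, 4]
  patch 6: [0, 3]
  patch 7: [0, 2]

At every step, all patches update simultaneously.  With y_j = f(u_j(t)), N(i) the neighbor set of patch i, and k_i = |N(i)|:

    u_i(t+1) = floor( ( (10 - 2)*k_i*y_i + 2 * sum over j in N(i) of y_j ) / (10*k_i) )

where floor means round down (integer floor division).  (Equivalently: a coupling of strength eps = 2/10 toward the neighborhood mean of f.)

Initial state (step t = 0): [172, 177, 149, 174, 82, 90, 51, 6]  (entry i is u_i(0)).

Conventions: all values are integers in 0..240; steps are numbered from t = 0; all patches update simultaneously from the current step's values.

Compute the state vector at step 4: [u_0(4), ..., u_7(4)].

Answer: [200, 187, 181, 195, 194, 194, 211, 195]

Derivation:
t=0: [172, 177, 149, 174, 82, 90, 51, 6]
t=1: [147, 157, 176, 150, 113, 132, 43, 131]
t=2: [197, 184, 172, 192, 197, 201, 222, 202]
t=3: [140, 153, 162, 145, 144, 143, 124, 142]
t=4: [200, 187, 181, 195, 194, 194, 211, 195]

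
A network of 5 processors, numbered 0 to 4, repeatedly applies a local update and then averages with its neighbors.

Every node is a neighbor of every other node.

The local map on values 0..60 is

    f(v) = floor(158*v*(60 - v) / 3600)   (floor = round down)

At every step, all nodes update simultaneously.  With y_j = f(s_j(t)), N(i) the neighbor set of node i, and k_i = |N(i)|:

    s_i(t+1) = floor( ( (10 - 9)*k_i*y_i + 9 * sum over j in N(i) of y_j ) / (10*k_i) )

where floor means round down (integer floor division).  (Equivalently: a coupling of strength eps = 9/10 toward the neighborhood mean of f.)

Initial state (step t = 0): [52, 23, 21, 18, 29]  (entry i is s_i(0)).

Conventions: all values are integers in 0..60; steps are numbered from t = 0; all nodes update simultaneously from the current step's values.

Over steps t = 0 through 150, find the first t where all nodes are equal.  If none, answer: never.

Answer: 2
Key observation: Synchronization is absorbing here: once all nodes are equal they stay equal, and step 2 is the first all-equal step.

Derivation:
t=0: [52, 23, 21, 18, 29]  (not all equal)
t=1: [34, 31, 32, 32, 31]  (not all equal)
t=2: [38, 38, 38, 38, 38]  (all equal)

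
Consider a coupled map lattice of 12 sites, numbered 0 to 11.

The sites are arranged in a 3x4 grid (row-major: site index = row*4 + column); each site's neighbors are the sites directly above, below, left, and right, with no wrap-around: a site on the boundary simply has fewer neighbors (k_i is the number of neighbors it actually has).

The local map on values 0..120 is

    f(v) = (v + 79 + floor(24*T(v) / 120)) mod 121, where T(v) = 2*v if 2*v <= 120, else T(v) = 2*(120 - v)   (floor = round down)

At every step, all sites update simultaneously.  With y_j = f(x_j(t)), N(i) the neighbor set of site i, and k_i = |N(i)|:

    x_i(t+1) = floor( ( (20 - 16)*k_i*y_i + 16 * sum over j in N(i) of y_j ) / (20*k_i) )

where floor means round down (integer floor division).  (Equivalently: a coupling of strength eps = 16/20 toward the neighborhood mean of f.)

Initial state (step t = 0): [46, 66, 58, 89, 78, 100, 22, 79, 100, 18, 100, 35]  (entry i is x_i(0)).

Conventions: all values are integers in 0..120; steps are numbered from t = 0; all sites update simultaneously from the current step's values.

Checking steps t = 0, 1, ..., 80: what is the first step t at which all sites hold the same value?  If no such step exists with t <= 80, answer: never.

Simulating step by step:
t=0: [46, 66, 58, 89, 78, 100, 22, 79, 100, 18, 100, 35]  (not all equal)
t=1: [43, 42, 64, 48, 51, 75, 66, 57, 75, 73, 71, 49]  (not all equal)
t=2: [21, 33, 31, 37, 37, 38, 45, 33, 41, 49, 41, 39]  (not all equal)
t=3: [26, 32, 9, 3, 37, 14, 10, 12, 17, 16, 18, 10]  (not all equal)
t=4: [27, 81, 65, 91, 85, 60, 96, 90, 64, 101, 97, 98]  (not all equal)
t=5: [67, 64, 56, 54, 65, 56, 54, 61, 58, 53, 64, 62]  (not all equal)
t=6: [44, 40, 36, 37, 41, 38, 38, 37, 38, 38, 37, 43]  (not all equal)
t=7: [15, 12, 10, 8, 13, 12, 9, 11, 12, 10, 12, 10]  (not all equal)
t=8: [96, 95, 92, 92, 96, 94, 93, 91, 95, 94, 92, 94]  (not all equal)
t=9: [63, 62, 61, 60, 62, 62, 61, 61, 62, 62, 61, 60]  (not all equal)
t=10: [43, 42, 42, 42, 43, 42, 42, 42, 43, 42, 42, 42]  (not all equal)
t=11: [17, 16, 16, 16, 17, 16, 16, 16, 17, 16, 16, 16]  (not all equal)
t=12: [101, 101, 101, 101, 101, 101, 101, 101, 101, 101, 101, 101]  (all equal)

Answer: 12
Key observation: Synchronization is absorbing here: once all sites are equal they stay equal, and step 12 is the first all-equal step.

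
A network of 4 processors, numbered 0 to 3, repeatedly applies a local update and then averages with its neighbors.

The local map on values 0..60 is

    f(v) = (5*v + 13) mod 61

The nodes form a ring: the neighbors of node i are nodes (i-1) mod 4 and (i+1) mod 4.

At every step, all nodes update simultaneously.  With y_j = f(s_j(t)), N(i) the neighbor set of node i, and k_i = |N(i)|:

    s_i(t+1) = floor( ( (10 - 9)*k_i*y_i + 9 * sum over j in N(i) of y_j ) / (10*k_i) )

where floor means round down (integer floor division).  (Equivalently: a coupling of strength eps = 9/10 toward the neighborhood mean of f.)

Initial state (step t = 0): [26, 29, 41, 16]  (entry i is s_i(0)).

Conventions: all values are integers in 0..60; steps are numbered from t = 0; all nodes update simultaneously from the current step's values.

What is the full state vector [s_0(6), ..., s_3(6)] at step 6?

Answer: [3, 26, 4, 26]

Derivation:
t=0: [26, 29, 41, 16]
t=1: [32, 28, 34, 28]
t=2: [33, 26, 27, 26]
t=3: [24, 39, 21, 39]
t=4: [23, 33, 28, 33]
t=5: [51, 22, 53, 22]
t=6: [3, 26, 4, 26]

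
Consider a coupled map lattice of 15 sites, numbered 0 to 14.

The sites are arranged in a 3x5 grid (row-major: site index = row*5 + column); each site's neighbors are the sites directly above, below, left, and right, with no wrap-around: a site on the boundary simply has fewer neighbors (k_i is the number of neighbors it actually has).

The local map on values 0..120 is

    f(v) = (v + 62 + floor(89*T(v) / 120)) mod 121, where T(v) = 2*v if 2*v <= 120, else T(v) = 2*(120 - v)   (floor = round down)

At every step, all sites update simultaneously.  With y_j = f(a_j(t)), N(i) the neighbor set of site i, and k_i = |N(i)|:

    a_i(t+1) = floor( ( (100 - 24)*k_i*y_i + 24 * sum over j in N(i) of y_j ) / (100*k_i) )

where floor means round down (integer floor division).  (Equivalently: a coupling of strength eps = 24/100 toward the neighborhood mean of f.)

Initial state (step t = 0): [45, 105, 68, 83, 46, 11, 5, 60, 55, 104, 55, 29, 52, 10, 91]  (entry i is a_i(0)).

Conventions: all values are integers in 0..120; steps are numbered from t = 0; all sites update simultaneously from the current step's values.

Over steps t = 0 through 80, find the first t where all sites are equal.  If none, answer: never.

Answer: 8
Key observation: Synchronization is absorbing here: once all sites are equal they stay equal, and step 8 is the first all-equal step.

Derivation:
t=0: [45, 105, 68, 83, 46, 11, 5, 60, 55, 104, 55, 29, 52, 10, 91]  (not all equal)
t=1: [58, 68, 84, 76, 59, 83, 71, 86, 77, 68, 70, 27, 68, 83, 75]  (not all equal)
t=2: [84, 85, 78, 82, 86, 79, 78, 78, 80, 85, 74, 26, 78, 79, 82]  (not all equal)
t=3: [78, 77, 80, 79, 77, 80, 76, 80, 79, 77, 73, 23, 74, 80, 78]  (not all equal)
t=4: [80, 81, 80, 80, 80, 80, 83, 80, 80, 80, 86, 110, 85, 80, 80]  (not all equal)
t=5: [79, 79, 79, 80, 80, 79, 77, 79, 80, 80, 75, 67, 76, 79, 80]  (not all equal)
t=6: [80, 80, 80, 80, 80, 80, 81, 80, 80, 80, 82, 84, 82, 80, 80]  (not all equal)
t=7: [80, 79, 80, 80, 80, 79, 79, 79, 80, 80, 79, 78, 79, 79, 80]  (not all equal)
t=8: [80, 80, 80, 80, 80, 80, 80, 80, 80, 80, 80, 80, 80, 80, 80]  (all equal)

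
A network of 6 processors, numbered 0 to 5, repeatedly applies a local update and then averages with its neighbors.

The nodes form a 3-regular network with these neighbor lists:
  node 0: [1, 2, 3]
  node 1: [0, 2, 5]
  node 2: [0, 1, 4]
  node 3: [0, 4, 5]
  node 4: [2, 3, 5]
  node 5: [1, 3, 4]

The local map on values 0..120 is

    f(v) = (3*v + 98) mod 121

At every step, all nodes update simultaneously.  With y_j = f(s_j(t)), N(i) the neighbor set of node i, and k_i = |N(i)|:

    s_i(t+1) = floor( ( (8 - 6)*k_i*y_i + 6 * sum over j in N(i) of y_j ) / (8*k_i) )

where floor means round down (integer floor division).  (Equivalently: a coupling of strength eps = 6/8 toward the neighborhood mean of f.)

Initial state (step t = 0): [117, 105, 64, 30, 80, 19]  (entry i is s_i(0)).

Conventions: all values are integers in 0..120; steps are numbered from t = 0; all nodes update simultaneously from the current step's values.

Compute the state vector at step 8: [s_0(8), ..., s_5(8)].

Simulating step by step:
t=0: [117, 105, 64, 30, 80, 19]
t=1: [62, 54, 70, 70, 61, 61]
t=2: [48, 41, 41, 46, 52, 40]
t=3: [78, 74, 53, 56, 81, 81]
t=4: [51, 70, 70, 78, 59, 75]
t=5: [57, 55, 43, 53, 67, 67]
t=6: [42, 52, 52, 39, 58, 37]
t=7: [55, 53, 39, 78, 56, 56]
t=8: [55, 38, 38, 39, 58, 38]

Answer: [55, 38, 38, 39, 58, 38]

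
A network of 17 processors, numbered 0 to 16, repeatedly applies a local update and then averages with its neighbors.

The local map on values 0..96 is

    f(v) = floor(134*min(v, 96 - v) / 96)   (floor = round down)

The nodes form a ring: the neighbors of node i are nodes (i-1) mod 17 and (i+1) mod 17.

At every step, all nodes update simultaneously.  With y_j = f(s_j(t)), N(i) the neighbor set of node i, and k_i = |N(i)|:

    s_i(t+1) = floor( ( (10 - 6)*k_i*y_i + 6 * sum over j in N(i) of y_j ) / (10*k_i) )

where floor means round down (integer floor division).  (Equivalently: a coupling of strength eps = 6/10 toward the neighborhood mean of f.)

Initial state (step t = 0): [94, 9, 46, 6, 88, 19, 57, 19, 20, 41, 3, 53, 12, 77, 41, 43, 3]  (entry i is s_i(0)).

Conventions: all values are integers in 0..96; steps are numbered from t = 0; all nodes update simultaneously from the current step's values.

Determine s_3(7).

Answer: s_3(7) = 47

Derivation:
t=0: [94, 9, 46, 6, 88, 19, 57, 19, 20, 41, 3, 53, 12, 77, 41, 43, 3]
t=1: [5, 24, 31, 25, 14, 29, 37, 34, 35, 32, 36, 30, 32, 32, 48, 42, 20]
t=2: [20, 27, 37, 32, 29, 37, 46, 48, 46, 47, 45, 44, 43, 50, 57, 51, 30]
t=3: [34, 38, 44, 44, 44, 51, 61, 65, 65, 63, 62, 61, 61, 59, 59, 53, 43]
t=4: [52, 53, 58, 61, 61, 57, 50, 44, 43, 45, 47, 47, 48, 50, 53, 57, 56]
t=5: [58, 58, 53, 49, 49, 55, 60, 61, 60, 62, 64, 65, 65, 63, 59, 56, 56]
t=6: [53, 55, 59, 63, 62, 57, 51, 49, 48, 47, 44, 43, 43, 46, 50, 53, 54]
t=7: [58, 56, 51, 47, 48, 54, 60, 64, 65, 64, 61, 60, 61, 62, 62, 60, 59]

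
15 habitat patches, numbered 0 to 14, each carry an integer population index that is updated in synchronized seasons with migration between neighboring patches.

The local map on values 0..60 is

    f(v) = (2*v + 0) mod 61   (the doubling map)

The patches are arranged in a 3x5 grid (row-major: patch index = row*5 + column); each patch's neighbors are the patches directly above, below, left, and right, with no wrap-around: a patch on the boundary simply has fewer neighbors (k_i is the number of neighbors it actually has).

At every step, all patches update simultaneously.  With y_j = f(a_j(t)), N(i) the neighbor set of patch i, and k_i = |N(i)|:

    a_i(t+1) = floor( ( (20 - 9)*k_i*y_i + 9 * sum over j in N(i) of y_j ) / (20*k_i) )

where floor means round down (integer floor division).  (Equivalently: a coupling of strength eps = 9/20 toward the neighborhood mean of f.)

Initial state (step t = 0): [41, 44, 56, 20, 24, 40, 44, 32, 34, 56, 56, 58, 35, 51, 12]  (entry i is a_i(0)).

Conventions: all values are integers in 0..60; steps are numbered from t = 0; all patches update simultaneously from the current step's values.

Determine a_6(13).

Answer: a_6(13) = 21

Derivation:
t=0: [41, 44, 56, 20, 24, 40, 44, 32, 34, 56, 56, 58, 35, 51, 12]
t=1: [21, 29, 38, 37, 46, 25, 26, 12, 19, 39, 44, 43, 19, 28, 33]
t=2: [47, 48, 22, 19, 23, 45, 46, 29, 33, 20, 31, 31, 36, 42, 19]
t=3: [32, 35, 43, 35, 42, 25, 30, 42, 20, 35, 7, 7, 18, 20, 35]
t=4: [14, 18, 19, 18, 16, 39, 43, 30, 31, 15, 22, 24, 31, 34, 15]
t=5: [27, 33, 40, 30, 32, 23, 31, 40, 15, 25, 38, 36, 17, 8, 24]
t=6: [41, 13, 23, 40, 26, 35, 9, 19, 32, 39, 21, 13, 25, 25, 41]
t=7: [19, 27, 37, 25, 36, 17, 21, 34, 15, 20, 30, 30, 44, 38, 26]
t=8: [40, 43, 23, 35, 26, 39, 40, 16, 29, 35, 54, 52, 27, 24, 40]
t=9: [19, 26, 35, 28, 32, 22, 23, 37, 42, 24, 39, 41, 48, 46, 23]
t=10: [42, 42, 23, 36, 25, 39, 39, 19, 29, 37, 23, 26, 29, 32, 43]
t=11: [21, 25, 36, 29, 32, 22, 23, 41, 39, 27, 40, 46, 45, 22, 17]
t=12: [44, 42, 25, 36, 26, 40, 41, 23, 29, 37, 27, 31, 30, 36, 40]
t=13: [24, 27, 39, 30, 34, 25, 21, 46, 41, 26, 34, 20, 41, 26, 15]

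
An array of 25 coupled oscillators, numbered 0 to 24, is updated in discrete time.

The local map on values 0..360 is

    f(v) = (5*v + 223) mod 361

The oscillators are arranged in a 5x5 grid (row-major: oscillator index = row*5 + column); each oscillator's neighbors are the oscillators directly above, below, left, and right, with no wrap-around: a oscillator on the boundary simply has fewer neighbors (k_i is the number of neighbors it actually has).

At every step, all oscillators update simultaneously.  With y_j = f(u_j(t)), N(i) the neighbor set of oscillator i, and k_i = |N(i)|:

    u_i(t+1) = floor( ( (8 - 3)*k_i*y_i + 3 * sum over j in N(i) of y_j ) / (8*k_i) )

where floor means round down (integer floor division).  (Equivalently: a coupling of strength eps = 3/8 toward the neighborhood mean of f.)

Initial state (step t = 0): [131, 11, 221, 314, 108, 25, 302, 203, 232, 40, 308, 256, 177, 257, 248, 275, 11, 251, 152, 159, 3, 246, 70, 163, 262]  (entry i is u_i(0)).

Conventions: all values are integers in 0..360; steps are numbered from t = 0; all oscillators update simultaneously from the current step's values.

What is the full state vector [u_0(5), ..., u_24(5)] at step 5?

Simulating step by step:
t=0: [131, 11, 221, 314, 108, 25, 302, 203, 232, 40, 308, 256, 177, 257, 248, 275, 11, 251, 152, 159, 3, 246, 70, 163, 262]
t=1: [214, 260, 250, 291, 102, 313, 259, 177, 246, 83, 269, 122, 44, 96, 64, 200, 197, 94, 229, 231, 179, 96, 177, 267, 170]
t=2: [210, 88, 60, 152, 102, 266, 98, 33, 87, 198, 151, 107, 127, 266, 228, 123, 164, 255, 279, 286, 112, 236, 114, 153, 296]
t=3: [195, 276, 175, 221, 80, 167, 264, 105, 235, 154, 192, 122, 106, 151, 231, 152, 249, 99, 168, 219, 119, 256, 124, 229, 250]
t=4: [164, 128, 63, 227, 260, 249, 121, 59, 271, 278, 151, 93, 89, 252, 279, 190, 88, 271, 319, 230, 120, 67, 163, 239, 115]
t=5: [231, 163, 182, 220, 132, 100, 127, 166, 143, 154, 215, 295, 253, 83, 171, 138, 258, 171, 82, 214, 116, 213, 280, 260, 164]

Answer: [231, 163, 182, 220, 132, 100, 127, 166, 143, 154, 215, 295, 253, 83, 171, 138, 258, 171, 82, 214, 116, 213, 280, 260, 164]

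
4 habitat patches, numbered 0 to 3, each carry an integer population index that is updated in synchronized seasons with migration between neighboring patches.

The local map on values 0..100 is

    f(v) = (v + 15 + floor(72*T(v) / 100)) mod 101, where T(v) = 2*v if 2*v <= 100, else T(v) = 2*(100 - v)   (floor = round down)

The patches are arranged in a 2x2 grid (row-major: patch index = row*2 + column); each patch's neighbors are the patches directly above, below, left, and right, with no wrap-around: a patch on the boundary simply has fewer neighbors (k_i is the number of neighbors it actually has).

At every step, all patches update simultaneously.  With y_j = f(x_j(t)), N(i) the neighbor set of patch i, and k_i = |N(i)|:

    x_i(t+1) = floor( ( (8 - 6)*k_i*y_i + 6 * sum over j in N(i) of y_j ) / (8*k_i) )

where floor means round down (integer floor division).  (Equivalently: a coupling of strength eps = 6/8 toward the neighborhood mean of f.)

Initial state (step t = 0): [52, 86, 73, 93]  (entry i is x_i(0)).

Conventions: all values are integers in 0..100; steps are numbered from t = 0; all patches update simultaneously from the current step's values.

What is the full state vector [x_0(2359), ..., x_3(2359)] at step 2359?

Simulating step by step:
t=0: [52, 86, 73, 93]
t=1: [25, 24, 25, 21]
t=2: [74, 71, 72, 72]
t=3: [25, 25, 25, 26]
t=4: [76, 76, 76, 76]
t=5: [24, 24, 24, 24]
t=6: [73, 73, 73, 73]
t=7: [25, 25, 25, 25]
t=8: [76, 76, 76, 76]

Answer: [25, 25, 25, 25]
Key observation: The state at step 4, [76, 76, 76, 76], reappears at step 8: the system is in a cycle of period 4 from step 4 on.  Therefore the state at step 2359 equals the state at step 4 + ((2359 - 4) mod 4) = 7, which is [25, 25, 25, 25].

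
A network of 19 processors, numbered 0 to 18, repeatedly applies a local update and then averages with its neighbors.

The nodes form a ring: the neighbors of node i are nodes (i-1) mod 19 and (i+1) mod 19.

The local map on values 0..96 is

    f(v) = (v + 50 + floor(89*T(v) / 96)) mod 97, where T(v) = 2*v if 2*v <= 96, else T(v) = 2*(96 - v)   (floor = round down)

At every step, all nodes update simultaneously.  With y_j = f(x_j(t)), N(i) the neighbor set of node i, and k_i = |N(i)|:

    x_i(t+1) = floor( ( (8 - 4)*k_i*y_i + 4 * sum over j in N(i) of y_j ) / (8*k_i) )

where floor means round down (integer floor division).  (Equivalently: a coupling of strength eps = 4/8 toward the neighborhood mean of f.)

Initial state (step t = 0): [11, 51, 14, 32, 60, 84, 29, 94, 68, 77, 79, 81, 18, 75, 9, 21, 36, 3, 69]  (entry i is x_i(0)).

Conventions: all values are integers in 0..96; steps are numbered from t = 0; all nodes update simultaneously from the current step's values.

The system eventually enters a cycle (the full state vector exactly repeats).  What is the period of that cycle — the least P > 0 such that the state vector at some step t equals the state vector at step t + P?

Answer: 2
Key observation: The state at step 12, [70, 70, 70, 71, 71, 72, 72, 72, 72, 72, 72, 72, 72, 72, 72, 72, 71, 71, 70], reappears at step 14 — and no state repeats earlier — so the cycle the system enters has period 2.

Derivation:
t=0: [11, 51, 14, 32, 60, 84, 29, 94, 68, 77, 79, 81, 18, 75, 9, 21, 36, 3, 69]
t=1: [80, 86, 77, 64, 65, 58, 44, 51, 64, 66, 63, 47, 33, 52, 57, 38, 45, 60, 70]
t=2: [63, 60, 65, 73, 76, 78, 81, 82, 78, 75, 78, 74, 66, 75, 77, 71, 75, 77, 70]
t=3: [76, 77, 74, 69, 66, 63, 61, 61, 63, 65, 65, 68, 70, 67, 66, 67, 66, 66, 71]
t=4: [66, 65, 67, 71, 74, 76, 77, 77, 76, 75, 74, 72, 71, 72, 73, 73, 73, 73, 70]
t=5: [73, 74, 72, 70, 67, 66, 65, 65, 65, 66, 67, 68, 69, 69, 68, 68, 68, 68, 71]
t=6: [68, 67, 69, 71, 72, 74, 74, 75, 74, 74, 73, 72, 72, 72, 72, 72, 72, 71, 70]
t=7: [72, 72, 71, 70, 68, 67, 66, 66, 66, 67, 68, 68, 69, 69, 69, 69, 69, 70, 71]
t=8: [69, 69, 70, 71, 72, 73, 73, 74, 73, 73, 72, 72, 72, 72, 72, 72, 71, 71, 70]
t=9: [71, 71, 71, 70, 69, 68, 67, 67, 67, 68, 68, 69, 69, 69, 69, 69, 69, 70, 71]
t=10: [70, 70, 70, 71, 71, 72, 72, 73, 72, 72, 72, 72, 72, 72, 72, 72, 71, 71, 70]
t=11: [71, 71, 70, 70, 69, 69, 68, 68, 68, 69, 69, 69, 69, 69, 69, 69, 69, 70, 70]
t=12: [70, 70, 70, 71, 71, 72, 72, 72, 72, 72, 72, 72, 72, 72, 72, 72, 71, 71, 70]
t=13: [71, 71, 70, 70, 69, 69, 69, 69, 69, 69, 69, 69, 69, 69, 69, 69, 69, 70, 70]
t=14: [70, 70, 70, 71, 71, 72, 72, 72, 72, 72, 72, 72, 72, 72, 72, 72, 71, 71, 70]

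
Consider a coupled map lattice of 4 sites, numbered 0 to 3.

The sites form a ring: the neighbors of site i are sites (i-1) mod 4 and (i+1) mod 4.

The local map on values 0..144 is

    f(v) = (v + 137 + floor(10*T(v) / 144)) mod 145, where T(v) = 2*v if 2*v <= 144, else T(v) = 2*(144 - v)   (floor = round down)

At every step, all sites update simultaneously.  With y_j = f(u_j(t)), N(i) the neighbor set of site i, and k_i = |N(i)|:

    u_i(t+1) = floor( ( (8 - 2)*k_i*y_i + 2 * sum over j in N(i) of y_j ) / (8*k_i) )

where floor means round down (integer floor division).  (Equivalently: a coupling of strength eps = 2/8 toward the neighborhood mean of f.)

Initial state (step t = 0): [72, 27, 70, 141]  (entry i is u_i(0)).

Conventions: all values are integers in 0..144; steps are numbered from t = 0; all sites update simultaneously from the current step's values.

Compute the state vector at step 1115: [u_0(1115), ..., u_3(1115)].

Simulating step by step:
t=0: [72, 27, 70, 141]
t=1: [74, 34, 72, 117]
t=2: [74, 41, 73, 102]
t=3: [73, 47, 72, 92]
t=4: [72, 52, 72, 86]
t=5: [72, 56, 72, 83]
t=6: [72, 59, 72, 80]
t=7: [72, 62, 72, 78]
t=8: [73, 65, 73, 77]
t=9: [73, 68, 73, 77]
t=10: [73, 70, 73, 77]
t=11: [74, 71, 74, 77]
t=12: [75, 72, 75, 77]
t=13: [76, 74, 76, 77]
t=14: [76, 75, 76, 77]
t=15: [77, 76, 77, 77]
t=16: [77, 77, 77, 78]
t=17: [78, 78, 78, 78]
t=18: [79, 79, 79, 79]
t=19: [80, 80, 80, 80]
t=20: [80, 80, 80, 80]

Answer: [80, 80, 80, 80]
Key observation: The state at step 19, [80, 80, 80, 80], reappears at step 20: the system is in a cycle of period 1 from step 19 on.  Therefore the state at step 1115 equals the state at step 19 + ((1115 - 19) mod 1) = 19, which is [80, 80, 80, 80].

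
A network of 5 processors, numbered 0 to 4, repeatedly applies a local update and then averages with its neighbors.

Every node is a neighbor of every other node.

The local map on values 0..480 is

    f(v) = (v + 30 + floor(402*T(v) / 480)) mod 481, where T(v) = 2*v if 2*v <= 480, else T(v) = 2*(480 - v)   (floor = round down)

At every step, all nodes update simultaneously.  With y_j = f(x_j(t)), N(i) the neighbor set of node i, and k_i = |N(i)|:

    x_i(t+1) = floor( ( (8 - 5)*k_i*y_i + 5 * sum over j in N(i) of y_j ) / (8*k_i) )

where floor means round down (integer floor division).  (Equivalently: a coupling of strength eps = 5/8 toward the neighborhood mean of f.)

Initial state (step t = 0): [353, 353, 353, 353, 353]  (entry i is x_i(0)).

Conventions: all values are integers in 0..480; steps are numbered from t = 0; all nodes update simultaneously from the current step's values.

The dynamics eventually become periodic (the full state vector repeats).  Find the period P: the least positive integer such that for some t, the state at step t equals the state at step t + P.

Answer: 6
Key observation: The state at step 32, [139, 139, 139, 139, 139], reappears at step 38 — and no state repeats earlier — so the cycle the system enters has period 6.

Derivation:
t=0: [353, 353, 353, 353, 353]
t=1: [114, 114, 114, 114, 114]
t=2: [334, 334, 334, 334, 334]
t=3: [127, 127, 127, 127, 127]
t=4: [369, 369, 369, 369, 369]
t=5: [103, 103, 103, 103, 103]
t=6: [305, 305, 305, 305, 305]
t=7: [147, 147, 147, 147, 147]
t=8: [423, 423, 423, 423, 423]
t=9: [67, 67, 67, 67, 67]
t=10: [209, 209, 209, 209, 209]
t=11: [108, 108, 108, 108, 108]
t=12: [318, 318, 318, 318, 318]
t=13: [138, 138, 138, 138, 138]
t=14: [399, 399, 399, 399, 399]
t=15: [83, 83, 83, 83, 83]
t=16: [252, 252, 252, 252, 252]
t=17: [182, 182, 182, 182, 182]
t=18: [35, 35, 35, 35, 35]
t=19: [123, 123, 123, 123, 123]
t=20: [359, 359, 359, 359, 359]
t=21: [110, 110, 110, 110, 110]
t=22: [324, 324, 324, 324, 324]
t=23: [134, 134, 134, 134, 134]
t=24: [388, 388, 388, 388, 388]
t=25: [91, 91, 91, 91, 91]
t=26: [273, 273, 273, 273, 273]
t=27: [168, 168, 168, 168, 168]
t=28: [479, 479, 479, 479, 479]
t=29: [29, 29, 29, 29, 29]
t=30: [107, 107, 107, 107, 107]
t=31: [316, 316, 316, 316, 316]
t=32: [139, 139, 139, 139, 139]
t=33: [401, 401, 401, 401, 401]
t=34: [82, 82, 82, 82, 82]
t=35: [249, 249, 249, 249, 249]
t=36: [184, 184, 184, 184, 184]
t=37: [41, 41, 41, 41, 41]
t=38: [139, 139, 139, 139, 139]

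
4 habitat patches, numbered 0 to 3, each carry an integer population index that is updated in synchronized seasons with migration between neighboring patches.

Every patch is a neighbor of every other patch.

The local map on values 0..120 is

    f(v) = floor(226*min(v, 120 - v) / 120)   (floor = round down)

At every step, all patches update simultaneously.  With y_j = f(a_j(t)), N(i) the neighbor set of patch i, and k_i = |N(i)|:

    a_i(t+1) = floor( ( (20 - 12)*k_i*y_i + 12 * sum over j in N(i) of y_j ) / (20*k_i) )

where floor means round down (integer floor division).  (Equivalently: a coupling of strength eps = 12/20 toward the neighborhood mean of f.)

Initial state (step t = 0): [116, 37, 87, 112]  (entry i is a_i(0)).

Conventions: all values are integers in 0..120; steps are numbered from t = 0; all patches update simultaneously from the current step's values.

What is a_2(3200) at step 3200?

Answer: a_2(3200) = 39
Key observation: The state at step 6, [45, 45, 45, 45], reappears at step 17: the system is in a cycle of period 11 from step 6 on.  Therefore the state at step 3200 equals the state at step 6 + ((3200 - 6) mod 11) = 10, which is [39, 39, 39, 39].

Derivation:
t=0: [116, 37, 87, 112]
t=1: [32, 44, 43, 33]
t=2: [68, 73, 72, 69]
t=3: [93, 91, 92, 93]
t=4: [51, 52, 51, 51]
t=5: [96, 96, 96, 96]
t=6: [45, 45, 45, 45]
t=7: [84, 84, 84, 84]
t=8: [67, 67, 67, 67]
t=9: [99, 99, 99, 99]
t=10: [39, 39, 39, 39]
t=11: [73, 73, 73, 73]
t=12: [88, 88, 88, 88]
t=13: [60, 60, 60, 60]
t=14: [113, 113, 113, 113]
t=15: [13, 13, 13, 13]
t=16: [24, 24, 24, 24]
t=17: [45, 45, 45, 45]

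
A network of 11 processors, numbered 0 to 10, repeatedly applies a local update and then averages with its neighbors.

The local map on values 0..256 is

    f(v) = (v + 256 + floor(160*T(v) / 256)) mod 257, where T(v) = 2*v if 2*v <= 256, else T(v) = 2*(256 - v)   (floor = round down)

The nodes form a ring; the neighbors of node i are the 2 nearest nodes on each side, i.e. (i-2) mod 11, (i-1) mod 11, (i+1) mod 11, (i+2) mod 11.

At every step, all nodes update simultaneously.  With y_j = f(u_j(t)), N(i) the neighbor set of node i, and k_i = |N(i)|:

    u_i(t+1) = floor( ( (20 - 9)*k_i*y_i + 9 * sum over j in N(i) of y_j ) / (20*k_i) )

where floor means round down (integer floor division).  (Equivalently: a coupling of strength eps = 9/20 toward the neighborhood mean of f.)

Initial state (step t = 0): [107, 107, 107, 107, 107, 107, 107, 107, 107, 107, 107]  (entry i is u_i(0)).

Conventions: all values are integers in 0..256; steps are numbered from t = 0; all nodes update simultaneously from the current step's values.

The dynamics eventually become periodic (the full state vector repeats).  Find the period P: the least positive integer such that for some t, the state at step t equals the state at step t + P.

Simulating step by step:
t=0: [107, 107, 107, 107, 107, 107, 107, 107, 107, 107, 107]
t=1: [239, 239, 239, 239, 239, 239, 239, 239, 239, 239, 239]
t=2: [2, 2, 2, 2, 2, 2, 2, 2, 2, 2, 2]
t=3: [3, 3, 3, 3, 3, 3, 3, 3, 3, 3, 3]
t=4: [5, 5, 5, 5, 5, 5, 5, 5, 5, 5, 5]
t=5: [10, 10, 10, 10, 10, 10, 10, 10, 10, 10, 10]
t=6: [21, 21, 21, 21, 21, 21, 21, 21, 21, 21, 21]
t=7: [46, 46, 46, 46, 46, 46, 46, 46, 46, 46, 46]
t=8: [102, 102, 102, 102, 102, 102, 102, 102, 102, 102, 102]
t=9: [228, 228, 228, 228, 228, 228, 228, 228, 228, 228, 228]
t=10: [5, 5, 5, 5, 5, 5, 5, 5, 5, 5, 5]

Answer: 6
Key observation: The state at step 4, [5, 5, 5, 5, 5, 5, 5, 5, 5, 5, 5], reappears at step 10 — and no state repeats earlier — so the cycle the system enters has period 6.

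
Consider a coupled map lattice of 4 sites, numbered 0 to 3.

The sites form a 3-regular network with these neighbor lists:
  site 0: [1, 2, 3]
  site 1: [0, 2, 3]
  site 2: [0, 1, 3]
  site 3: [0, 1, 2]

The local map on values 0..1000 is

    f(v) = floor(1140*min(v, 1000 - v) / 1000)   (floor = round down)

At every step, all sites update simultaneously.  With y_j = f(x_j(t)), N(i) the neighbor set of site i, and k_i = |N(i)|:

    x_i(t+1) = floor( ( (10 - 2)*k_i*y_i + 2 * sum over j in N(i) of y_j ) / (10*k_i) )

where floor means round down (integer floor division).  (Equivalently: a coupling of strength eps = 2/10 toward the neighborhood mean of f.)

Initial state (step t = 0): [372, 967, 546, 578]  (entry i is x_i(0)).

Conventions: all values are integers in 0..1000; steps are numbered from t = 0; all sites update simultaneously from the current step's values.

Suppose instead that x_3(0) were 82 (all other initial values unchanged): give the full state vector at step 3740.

Answer: [568, 568, 568, 568]
Key observation: The state at step 36, [568, 568, 568, 568], reappears at step 40: the system is in a cycle of period 4 from step 36 on.  Therefore the state at step 3740 equals the state at step 36 + ((3740 - 36) mod 4) = 36, which is [568, 568, 568, 568].

Derivation:
t=0: [372, 967, 546, 82]
t=1: [382, 98, 450, 139]
t=2: [400, 162, 457, 197]
t=3: [426, 227, 473, 256]
t=4: [460, 294, 500, 318]
t=5: [503, 365, 537, 384]
t=6: [544, 434, 516, 450]
t=7: [519, 500, 542, 514]
t=8: [548, 564, 529, 552]
t=9: [514, 501, 530, 511]
t=10: [553, 564, 539, 556]
t=11: [509, 500, 520, 506]
t=12: [559, 567, 550, 562]
t=13: [501, 495, 510, 499]
t=14: [567, 564, 559, 567]
t=15: [493, 496, 500, 493]
t=16: [562, 564, 568, 562]
t=17: [498, 496, 493, 498]
t=18: [566, 565, 562, 566]
t=19: [494, 495, 498, 494]
t=20: [563, 564, 566, 563]
t=21: [497, 496, 494, 497]
t=22: [565, 565, 563, 565]
t=23: [495, 495, 497, 495]
t=24: [564, 564, 565, 564]
t=25: [496, 496, 495, 496]
t=26: [564, 564, 564, 564]
t=27: [497, 497, 497, 497]
t=28: [566, 566, 566, 566]
t=29: [494, 494, 494, 494]
t=30: [563, 563, 563, 563]
t=31: [498, 498, 498, 498]
t=32: [567, 567, 567, 567]
t=33: [493, 493, 493, 493]
t=34: [562, 562, 562, 562]
t=35: [499, 499, 499, 499]
t=36: [568, 568, 568, 568]
t=37: [492, 492, 492, 492]
t=38: [560, 560, 560, 560]
t=39: [501, 501, 501, 501]
t=40: [568, 568, 568, 568]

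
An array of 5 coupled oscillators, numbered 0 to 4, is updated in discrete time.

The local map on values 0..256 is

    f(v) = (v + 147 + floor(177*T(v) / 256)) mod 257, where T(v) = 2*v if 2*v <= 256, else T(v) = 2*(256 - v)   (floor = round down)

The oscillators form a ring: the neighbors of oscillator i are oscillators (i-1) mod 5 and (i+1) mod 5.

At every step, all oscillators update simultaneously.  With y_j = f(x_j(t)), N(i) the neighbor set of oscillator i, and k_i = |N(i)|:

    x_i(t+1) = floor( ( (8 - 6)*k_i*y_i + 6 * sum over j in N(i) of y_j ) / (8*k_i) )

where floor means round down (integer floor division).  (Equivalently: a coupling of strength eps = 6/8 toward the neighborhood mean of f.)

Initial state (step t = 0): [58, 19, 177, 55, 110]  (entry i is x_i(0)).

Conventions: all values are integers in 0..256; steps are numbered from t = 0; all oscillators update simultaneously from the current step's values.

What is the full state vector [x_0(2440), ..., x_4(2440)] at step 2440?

Answer: [176, 176, 176, 176, 176]
Key observation: The state at step 6, [176, 176, 176, 176, 176], reappears at step 7: the system is in a cycle of period 1 from step 6 on.  Therefore the state at step 2440 equals the state at step 6 + ((2440 - 6) mod 1) = 6, which is [176, 176, 176, 176, 176].

Derivation:
t=0: [58, 19, 177, 55, 110]
t=1: [136, 124, 123, 128, 56]
t=2: [125, 186, 188, 126, 150]
t=3: [181, 177, 178, 181, 187]
t=4: [174, 174, 175, 173, 173]
t=5: [177, 177, 177, 177, 177]
t=6: [176, 176, 176, 176, 176]
t=7: [176, 176, 176, 176, 176]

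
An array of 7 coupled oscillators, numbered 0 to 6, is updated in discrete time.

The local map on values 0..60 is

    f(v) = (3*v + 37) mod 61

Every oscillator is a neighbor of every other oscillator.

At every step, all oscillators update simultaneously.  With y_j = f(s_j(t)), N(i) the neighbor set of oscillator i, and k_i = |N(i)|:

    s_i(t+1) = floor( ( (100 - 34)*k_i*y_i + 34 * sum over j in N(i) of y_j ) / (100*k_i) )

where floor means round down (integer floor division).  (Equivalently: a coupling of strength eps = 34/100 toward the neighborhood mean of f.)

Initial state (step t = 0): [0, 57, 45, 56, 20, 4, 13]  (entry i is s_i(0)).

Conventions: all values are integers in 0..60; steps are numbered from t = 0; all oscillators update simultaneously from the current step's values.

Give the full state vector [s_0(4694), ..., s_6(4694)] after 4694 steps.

Answer: [24, 24, 24, 24, 24, 24, 24]
Key observation: The state at step 35, [48, 48, 48, 48, 48, 48, 48], reappears at step 45: the system is in a cycle of period 10 from step 35 on.  Therefore the state at step 4694 equals the state at step 35 + ((4694 - 35) mod 10) = 44, which is [24, 24, 24, 24, 24, 24, 24].

Derivation:
t=0: [0, 57, 45, 56, 20, 4, 13]
t=1: [35, 28, 43, 26, 34, 42, 22]
t=2: [27, 51, 42, 48, 26, 40, 41]
t=3: [50, 20, 41, 52, 49, 37, 39]
t=4: [10, 30, 31, 14, 8, 24, 27]
t=5: [11, 11, 12, 18, 8, 37, 42]
t=6: [12, 12, 14, 25, 7, 22, 31]
t=7: [18, 18, 22, 42, 46, 36, 16]
t=8: [31, 31, 39, 38, 45, 27, 28]
t=9: [18, 18, 33, 31, 43, 48, 50]
t=10: [28, 28, 19, 15, 37, 46, 13]
t=11: [51, 51, 35, 27, 30, 47, 24]
t=12: [15, 15, 23, 45, 14, 45, 40]
t=13: [26, 26, 40, 43, 24, 43, 34]
t=14: [49, 49, 37, 43, 45, 43, 27]
t=15: [13, 13, 28, 39, 42, 39, 47]
t=16: [23, 23, 50, 33, 38, 33, 48]
t=17: [39, 39, 14, 20, 29, 20, 47]
t=18: [31, 31, 22, 33, 13, 33, 45]
t=19: [13, 13, 33, 17, 17, 17, 38]
t=20: [17, 17, 17, 25, 25, 25, 26]
t=21: [32, 32, 32, 47, 47, 47, 48]
t=22: [21, 21, 21, 48, 48, 48, 50]
t=23: [40, 40, 40, 52, 52, 52, 19]
t=24: [30, 30, 30, 15, 15, 15, 29]
t=25: [7, 7, 7, 17, 17, 17, 5]
t=26: [52, 52, 52, 33, 33, 33, 48]
t=27: [13, 13, 13, 15, 15, 15, 43]
t=28: [17, 17, 17, 21, 21, 21, 35]
t=29: [28, 28, 28, 35, 35, 35, 24]
t=30: [52, 52, 52, 28, 28, 28, 45]
t=31: [20, 20, 20, 50, 50, 50, 44]
t=32: [31, 31, 31, 11, 11, 11, 37]
t=33: [9, 9, 9, 9, 9, 9, 20]
t=34: [4, 4, 4, 4, 4, 4, 24]
t=35: [48, 48, 48, 48, 48, 48, 48]
t=36: [59, 59, 59, 59, 59, 59, 59]
t=37: [31, 31, 31, 31, 31, 31, 31]
t=38: [8, 8, 8, 8, 8, 8, 8]
t=39: [0, 0, 0, 0, 0, 0, 0]
t=40: [37, 37, 37, 37, 37, 37, 37]
t=41: [26, 26, 26, 26, 26, 26, 26]
t=42: [54, 54, 54, 54, 54, 54, 54]
t=43: [16, 16, 16, 16, 16, 16, 16]
t=44: [24, 24, 24, 24, 24, 24, 24]
t=45: [48, 48, 48, 48, 48, 48, 48]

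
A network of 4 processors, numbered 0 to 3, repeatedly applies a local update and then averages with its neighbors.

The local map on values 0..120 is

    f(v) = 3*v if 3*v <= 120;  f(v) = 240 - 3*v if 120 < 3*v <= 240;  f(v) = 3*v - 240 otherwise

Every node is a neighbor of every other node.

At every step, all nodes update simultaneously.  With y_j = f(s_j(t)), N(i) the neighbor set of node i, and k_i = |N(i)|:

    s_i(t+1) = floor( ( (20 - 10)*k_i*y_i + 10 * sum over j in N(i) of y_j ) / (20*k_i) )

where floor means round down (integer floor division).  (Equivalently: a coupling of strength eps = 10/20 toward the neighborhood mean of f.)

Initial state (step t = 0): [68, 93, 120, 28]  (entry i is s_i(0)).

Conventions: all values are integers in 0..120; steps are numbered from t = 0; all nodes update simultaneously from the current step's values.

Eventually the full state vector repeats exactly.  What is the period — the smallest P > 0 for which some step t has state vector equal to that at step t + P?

Simulating step by step:
t=0: [68, 93, 120, 28]
t=1: [58, 59, 86, 74]
t=2: [49, 48, 33, 33]
t=3: [95, 96, 97, 97]
t=4: [47, 48, 49, 49]
t=5: [96, 95, 94, 94]
t=6: [45, 44, 43, 43]
t=7: [107, 108, 109, 109]
t=8: [83, 84, 85, 85]
t=9: [11, 12, 13, 13]
t=10: [35, 36, 37, 37]
t=11: [107, 108, 109, 109]

Answer: 4
Key observation: The state at step 7, [107, 108, 109, 109], reappears at step 11 — and no state repeats earlier — so the cycle the system enters has period 4.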